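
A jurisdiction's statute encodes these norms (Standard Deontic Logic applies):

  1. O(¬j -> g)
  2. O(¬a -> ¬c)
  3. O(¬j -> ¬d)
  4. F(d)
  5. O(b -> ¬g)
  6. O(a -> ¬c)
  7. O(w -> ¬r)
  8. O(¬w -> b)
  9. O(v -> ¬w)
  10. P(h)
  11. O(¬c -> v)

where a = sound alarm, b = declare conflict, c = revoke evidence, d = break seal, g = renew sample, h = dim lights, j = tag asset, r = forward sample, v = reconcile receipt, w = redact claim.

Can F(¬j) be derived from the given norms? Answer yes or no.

Premises 2 and 6 cover both cases: O(¬a -> ¬c) and O(a -> ¬c). Since ¬a ∨ a is a tautology, O(¬c) follows.
With premise 11, O(¬c -> v), the K-axiom yields O(v).
With premise 9, O(v -> ¬w), the K-axiom yields O(¬w).
Premise 8 is O(¬w -> b); since O(¬w), deontic closure gives O(b).
Applying K to premise 5 (O(b -> ¬g)) and O(b) yields O(¬g).
Premise 1, O(¬j -> g), contraposes to O(¬g -> j); with O(¬g) we get O(j).
Premises 3, 4, 7, 10 do not contribute to this derivation.
So O(j) holds, i.e. F(¬j). The claim follows.

Yes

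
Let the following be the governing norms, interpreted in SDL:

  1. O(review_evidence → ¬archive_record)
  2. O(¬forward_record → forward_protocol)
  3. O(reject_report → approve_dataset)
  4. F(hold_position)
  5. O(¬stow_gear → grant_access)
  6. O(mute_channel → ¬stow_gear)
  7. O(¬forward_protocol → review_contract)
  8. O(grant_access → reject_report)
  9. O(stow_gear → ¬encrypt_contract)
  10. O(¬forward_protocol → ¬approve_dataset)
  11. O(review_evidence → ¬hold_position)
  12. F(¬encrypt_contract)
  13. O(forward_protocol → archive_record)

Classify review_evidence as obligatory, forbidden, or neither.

Forbidden

Premise 12 is F(¬encrypt_contract), i.e. O(encrypt_contract).
The contrapositive of premise 9 (O(stow_gear → ¬encrypt_contract)) is O(encrypt_contract → ¬stow_gear), and O(encrypt_contract) is already established, so O(¬stow_gear).
Applying K to premise 5 (O(¬stow_gear → grant_access)) and O(¬stow_gear) yields O(grant_access).
With premise 8, O(grant_access → reject_report), the K-axiom yields O(reject_report).
Premise 3 is O(reject_report → approve_dataset); since O(reject_report), deontic closure gives O(approve_dataset).
Premise 10, O(¬forward_protocol → ¬approve_dataset), contraposes to O(approve_dataset → forward_protocol); with O(approve_dataset) we get O(forward_protocol).
From O(forward_protocol) and premise 13, O(forward_protocol → archive_record), we obtain O(archive_record).
The contrapositive of premise 1 (O(review_evidence → ¬archive_record)) is O(archive_record → ¬review_evidence), and O(archive_record) is already established, so O(¬review_evidence).
Premises 2, 4, 6, 7, 11 do not contribute to this derivation.
Thus O(¬review_evidence), which is F(review_evidence): review_evidence is forbidden.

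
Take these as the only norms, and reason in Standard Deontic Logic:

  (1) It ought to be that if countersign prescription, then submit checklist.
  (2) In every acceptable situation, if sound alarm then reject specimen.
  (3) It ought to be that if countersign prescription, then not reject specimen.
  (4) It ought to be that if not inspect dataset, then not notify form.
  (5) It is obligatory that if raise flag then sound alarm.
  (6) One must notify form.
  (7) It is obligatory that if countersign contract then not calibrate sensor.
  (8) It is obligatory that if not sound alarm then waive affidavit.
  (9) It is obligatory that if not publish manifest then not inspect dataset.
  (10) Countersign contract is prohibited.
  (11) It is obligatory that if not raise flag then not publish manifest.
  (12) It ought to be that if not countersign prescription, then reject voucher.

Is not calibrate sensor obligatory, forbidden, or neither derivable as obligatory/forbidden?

Neither

Premise 7 is O(countersign_contract → ¬calibrate_sensor), but O(countersign_contract) is not derivable from the premises, so it does not yield O(¬calibrate_sensor).
No premise or chain of K-axiom applications forces O(¬calibrate_sensor), and none forces O(calibrate_sensor). So ¬calibrate_sensor is neither obligatory nor forbidden under these norms.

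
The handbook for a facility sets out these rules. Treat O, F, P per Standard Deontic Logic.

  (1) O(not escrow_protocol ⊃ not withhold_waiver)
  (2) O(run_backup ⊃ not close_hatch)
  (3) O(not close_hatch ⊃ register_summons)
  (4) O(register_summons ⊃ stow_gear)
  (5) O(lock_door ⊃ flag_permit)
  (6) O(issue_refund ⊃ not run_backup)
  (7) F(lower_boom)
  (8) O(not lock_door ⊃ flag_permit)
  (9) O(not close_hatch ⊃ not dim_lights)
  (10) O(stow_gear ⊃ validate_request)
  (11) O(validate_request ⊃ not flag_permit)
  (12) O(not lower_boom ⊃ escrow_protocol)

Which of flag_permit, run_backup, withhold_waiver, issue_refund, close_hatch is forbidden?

run_backup

By case analysis on lock_door: premise 5 gives O(lock_door ⊃ flag_permit) and premise 8 gives O(not lock_door ⊃ flag_permit), so O(flag_permit) either way.
Premise 11 is O(validate_request ⊃ not flag_permit); contrapositively O(flag_permit ⊃ not validate_request). Since O(flag_permit) holds, K gives O(not validate_request).
The contrapositive of premise 10 (O(stow_gear ⊃ validate_request)) is O(not validate_request ⊃ not stow_gear), and O(not validate_request) is already established, so O(not stow_gear).
The contrapositive of premise 4 (O(register_summons ⊃ stow_gear)) is O(not stow_gear ⊃ not register_summons), and O(not stow_gear) is already established, so O(not register_summons).
Premise 3, O(not close_hatch ⊃ register_summons), contraposes to O(not register_summons ⊃ close_hatch); with O(not register_summons) we get O(close_hatch).
Premise 2 is O(run_backup ⊃ not close_hatch); contrapositively O(close_hatch ⊃ not run_backup). Since O(close_hatch) holds, K gives O(not run_backup).
So O(not run_backup) holds, i.e. run_backup is forbidden. None of the other listed options is forbidden under the premises.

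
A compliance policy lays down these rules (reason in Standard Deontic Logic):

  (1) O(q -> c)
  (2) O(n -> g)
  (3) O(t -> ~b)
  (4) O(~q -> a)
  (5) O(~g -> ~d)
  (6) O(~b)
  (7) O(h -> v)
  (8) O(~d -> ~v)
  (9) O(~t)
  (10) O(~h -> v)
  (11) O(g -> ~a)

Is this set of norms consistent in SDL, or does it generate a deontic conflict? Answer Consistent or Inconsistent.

Premise 3 is O(t -> ~b); even if O(~b) held, inferring O(t) would be affirming the consequent — invalid.
So O(t) is not derivable, and the apparent clash with O(~t) does not arise.
A world satisfying every obligation exists (e.g. a=false, b=false, c=true, d=true, g=true, h=false, n=false, q=true, t=false, v=true); no atom is both obligatory and forbidden, so the set is consistent.

Consistent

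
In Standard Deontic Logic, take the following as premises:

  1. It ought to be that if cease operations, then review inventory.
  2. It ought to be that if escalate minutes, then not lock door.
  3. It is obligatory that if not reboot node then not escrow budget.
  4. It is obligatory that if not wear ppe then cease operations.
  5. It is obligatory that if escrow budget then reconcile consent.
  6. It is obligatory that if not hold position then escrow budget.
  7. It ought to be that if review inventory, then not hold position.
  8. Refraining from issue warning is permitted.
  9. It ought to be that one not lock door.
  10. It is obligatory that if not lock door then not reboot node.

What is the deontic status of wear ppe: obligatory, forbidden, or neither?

From premise 9 we have O(¬lock_door).
With premise 10, O(¬lock_door → ¬reboot_node), the K-axiom yields O(¬reboot_node).
Premise 3 is O(¬reboot_node → ¬escrow_budget); since O(¬reboot_node), deontic closure gives O(¬escrow_budget).
The contrapositive of premise 6 (O(¬hold_position → escrow_budget)) is O(¬escrow_budget → hold_position), and O(¬escrow_budget) is already established, so O(hold_position).
The contrapositive of premise 7 (O(review_inventory → ¬hold_position)) is O(hold_position → ¬review_inventory), and O(hold_position) is already established, so O(¬review_inventory).
Premise 1 is O(cease_operations → review_inventory); contrapositively O(¬review_inventory → ¬cease_operations). Since O(¬review_inventory) holds, K gives O(¬cease_operations).
The contrapositive of premise 4 (O(¬wear_ppe → cease_operations)) is O(¬cease_operations → wear_ppe), and O(¬cease_operations) is already established, so O(wear_ppe).
Premises 2, 5, 8 do not contribute to this derivation.
Hence wear_ppe is obligatory.

Obligatory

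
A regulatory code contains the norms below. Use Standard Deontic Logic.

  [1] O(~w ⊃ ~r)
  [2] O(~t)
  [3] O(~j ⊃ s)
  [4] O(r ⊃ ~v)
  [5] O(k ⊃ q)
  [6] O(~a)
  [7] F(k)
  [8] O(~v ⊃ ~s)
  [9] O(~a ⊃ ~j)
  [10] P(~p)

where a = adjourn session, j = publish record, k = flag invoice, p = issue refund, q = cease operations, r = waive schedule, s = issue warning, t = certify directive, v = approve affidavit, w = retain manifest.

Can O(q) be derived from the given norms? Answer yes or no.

Premise 5 is O(k ⊃ q), but O(k) is not derivable from the premises, so it does not yield O(q).
No other premise forces O(q). An ideal world satisfying every premise can still have q false, so O(q) is not derivable.

No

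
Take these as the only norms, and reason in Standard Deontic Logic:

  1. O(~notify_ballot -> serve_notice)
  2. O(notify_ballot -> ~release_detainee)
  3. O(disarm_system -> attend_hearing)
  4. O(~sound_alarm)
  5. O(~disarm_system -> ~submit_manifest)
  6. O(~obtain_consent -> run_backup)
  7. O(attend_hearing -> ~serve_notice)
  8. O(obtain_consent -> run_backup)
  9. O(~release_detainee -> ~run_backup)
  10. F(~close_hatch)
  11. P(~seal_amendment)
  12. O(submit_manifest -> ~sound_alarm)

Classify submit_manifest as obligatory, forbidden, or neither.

Forbidden

Premises 8 and 6 cover both cases: O(obtain_consent -> run_backup) and O(~obtain_consent -> run_backup). Since obtain_consent ∨ ~obtain_consent is a tautology, O(run_backup) follows.
Premise 9 is O(~release_detainee -> ~run_backup); contrapositively O(run_backup -> release_detainee). Since O(run_backup) holds, K gives O(release_detainee).
Premise 2 is O(notify_ballot -> ~release_detainee); contrapositively O(release_detainee -> ~notify_ballot). Since O(release_detainee) holds, K gives O(~notify_ballot).
With premise 1, O(~notify_ballot -> serve_notice), the K-axiom yields O(serve_notice).
Premise 7 is O(attend_hearing -> ~serve_notice); contrapositively O(serve_notice -> ~attend_hearing). Since O(serve_notice) holds, K gives O(~attend_hearing).
Premise 3, O(disarm_system -> attend_hearing), contraposes to O(~attend_hearing -> ~disarm_system); with O(~attend_hearing) we get O(~disarm_system).
Premise 5 is O(~disarm_system -> ~submit_manifest); since O(~disarm_system), deontic closure gives O(~submit_manifest).
Premises 4, 10, 11, 12 do not contribute to this derivation.
Thus O(~submit_manifest), which is F(submit_manifest): submit_manifest is forbidden.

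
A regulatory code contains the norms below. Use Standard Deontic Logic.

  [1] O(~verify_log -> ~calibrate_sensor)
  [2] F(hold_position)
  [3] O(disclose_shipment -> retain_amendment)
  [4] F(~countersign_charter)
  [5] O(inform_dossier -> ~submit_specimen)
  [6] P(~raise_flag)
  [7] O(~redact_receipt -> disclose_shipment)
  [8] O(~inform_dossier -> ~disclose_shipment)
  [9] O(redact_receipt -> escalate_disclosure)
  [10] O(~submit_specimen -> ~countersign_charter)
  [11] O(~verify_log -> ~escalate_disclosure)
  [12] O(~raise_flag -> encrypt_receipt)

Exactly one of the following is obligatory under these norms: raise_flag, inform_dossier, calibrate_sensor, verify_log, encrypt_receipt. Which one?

verify_log

Premise 4 is F(~countersign_charter), i.e. O(countersign_charter).
Premise 10, O(~submit_specimen -> ~countersign_charter), contraposes to O(countersign_charter -> submit_specimen); with O(countersign_charter) we get O(submit_specimen).
The contrapositive of premise 5 (O(inform_dossier -> ~submit_specimen)) is O(submit_specimen -> ~inform_dossier), and O(submit_specimen) is already established, so O(~inform_dossier).
Applying K to premise 8 (O(~inform_dossier -> ~disclose_shipment)) and O(~inform_dossier) yields O(~disclose_shipment).
The contrapositive of premise 7 (O(~redact_receipt -> disclose_shipment)) is O(~disclose_shipment -> redact_receipt), and O(~disclose_shipment) is already established, so O(redact_receipt).
Premise 9 is O(redact_receipt -> escalate_disclosure); since O(redact_receipt), deontic closure gives O(escalate_disclosure).
Premise 11, O(~verify_log -> ~escalate_disclosure), contraposes to O(escalate_disclosure -> verify_log); with O(escalate_disclosure) we get O(verify_log).
So O(verify_log) holds — verify_log is obligatory. None of the other listed options is made obligatory by any chain of premises.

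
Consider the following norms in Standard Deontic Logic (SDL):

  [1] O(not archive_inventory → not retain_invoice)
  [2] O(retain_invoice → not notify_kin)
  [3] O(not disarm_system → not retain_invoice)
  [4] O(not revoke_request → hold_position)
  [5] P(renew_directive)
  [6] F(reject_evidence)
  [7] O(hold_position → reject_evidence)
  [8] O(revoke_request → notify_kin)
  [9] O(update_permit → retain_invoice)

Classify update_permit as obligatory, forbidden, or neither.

F(reject_evidence) at premise 6 means O(not reject_evidence).
Premise 7 is O(hold_position → reject_evidence); contrapositively O(not reject_evidence → not hold_position). Since O(not reject_evidence) holds, K gives O(not hold_position).
Premise 4, O(not revoke_request → hold_position), contraposes to O(not hold_position → revoke_request); with O(not hold_position) we get O(revoke_request).
Applying K to premise 8 (O(revoke_request → notify_kin)) and O(revoke_request) yields O(notify_kin).
The contrapositive of premise 2 (O(retain_invoice → not notify_kin)) is O(notify_kin → not retain_invoice), and O(notify_kin) is already established, so O(not retain_invoice).
The contrapositive of premise 9 (O(update_permit → retain_invoice)) is O(not retain_invoice → not update_permit), and O(not retain_invoice) is already established, so O(not update_permit).
Premises 1, 3, 5 do not contribute to this derivation.
Thus O(not update_permit), which is F(update_permit): update_permit is forbidden.

Forbidden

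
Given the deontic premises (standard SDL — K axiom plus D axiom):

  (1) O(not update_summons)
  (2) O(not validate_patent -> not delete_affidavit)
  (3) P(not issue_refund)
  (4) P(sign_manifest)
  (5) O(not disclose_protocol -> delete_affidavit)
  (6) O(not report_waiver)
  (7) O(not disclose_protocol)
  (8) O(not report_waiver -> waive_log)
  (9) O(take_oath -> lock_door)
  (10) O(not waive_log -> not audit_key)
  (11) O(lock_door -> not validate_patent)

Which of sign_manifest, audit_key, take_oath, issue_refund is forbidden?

Premise 7 gives O(not disclose_protocol).
Applying K to premise 5 (O(not disclose_protocol -> delete_affidavit)) and O(not disclose_protocol) yields O(delete_affidavit).
The contrapositive of premise 2 (O(not validate_patent -> not delete_affidavit)) is O(delete_affidavit -> validate_patent), and O(delete_affidavit) is already established, so O(validate_patent).
Premise 11, O(lock_door -> not validate_patent), contraposes to O(validate_patent -> not lock_door); with O(validate_patent) we get O(not lock_door).
Premise 9, O(take_oath -> lock_door), contraposes to O(not lock_door -> not take_oath); with O(not lock_door) we get O(not take_oath).
So O(not take_oath) holds, i.e. take_oath is forbidden. None of the other listed options is forbidden under the premises.

take_oath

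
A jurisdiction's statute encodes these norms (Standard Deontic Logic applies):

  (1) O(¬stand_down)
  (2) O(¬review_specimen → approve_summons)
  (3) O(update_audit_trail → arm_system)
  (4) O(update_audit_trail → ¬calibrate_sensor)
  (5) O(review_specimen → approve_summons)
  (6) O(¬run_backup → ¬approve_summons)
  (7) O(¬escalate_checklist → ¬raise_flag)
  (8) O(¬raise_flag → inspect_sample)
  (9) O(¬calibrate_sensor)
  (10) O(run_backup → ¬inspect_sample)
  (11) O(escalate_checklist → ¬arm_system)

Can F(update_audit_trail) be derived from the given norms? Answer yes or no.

Yes

Premises 5 and 2 cover both cases: O(review_specimen → approve_summons) and O(¬review_specimen → approve_summons). Since review_specimen ∨ ¬review_specimen is a tautology, O(approve_summons) follows.
Premise 6 is O(¬run_backup → ¬approve_summons); contrapositively O(approve_summons → run_backup). Since O(approve_summons) holds, K gives O(run_backup).
With premise 10, O(run_backup → ¬inspect_sample), the K-axiom yields O(¬inspect_sample).
Premise 8, O(¬raise_flag → inspect_sample), contraposes to O(¬inspect_sample → raise_flag); with O(¬inspect_sample) we get O(raise_flag).
Premise 7 is O(¬escalate_checklist → ¬raise_flag); contrapositively O(raise_flag → escalate_checklist). Since O(raise_flag) holds, K gives O(escalate_checklist).
With premise 11, O(escalate_checklist → ¬arm_system), the K-axiom yields O(¬arm_system).
The contrapositive of premise 3 (O(update_audit_trail → arm_system)) is O(¬arm_system → ¬update_audit_trail), and O(¬arm_system) is already established, so O(¬update_audit_trail).
Premises 1, 4, 9 do not contribute to this derivation.
So O(¬update_audit_trail) holds, i.e. F(update_audit_trail). The claim follows.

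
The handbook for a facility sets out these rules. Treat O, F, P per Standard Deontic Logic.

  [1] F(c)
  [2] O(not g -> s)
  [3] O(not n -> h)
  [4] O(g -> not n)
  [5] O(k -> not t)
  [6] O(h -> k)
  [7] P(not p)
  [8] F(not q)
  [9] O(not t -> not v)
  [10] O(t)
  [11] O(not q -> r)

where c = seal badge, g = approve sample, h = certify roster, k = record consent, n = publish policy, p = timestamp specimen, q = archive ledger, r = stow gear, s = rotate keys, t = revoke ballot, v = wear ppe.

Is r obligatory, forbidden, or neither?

Premise 11 is O(not q -> r), but O(not q) is not derivable from the premises, so it does not yield O(r).
No premise or chain of K-axiom applications forces O(r), and none forces O(not r). So r is neither obligatory nor forbidden under these norms.

Neither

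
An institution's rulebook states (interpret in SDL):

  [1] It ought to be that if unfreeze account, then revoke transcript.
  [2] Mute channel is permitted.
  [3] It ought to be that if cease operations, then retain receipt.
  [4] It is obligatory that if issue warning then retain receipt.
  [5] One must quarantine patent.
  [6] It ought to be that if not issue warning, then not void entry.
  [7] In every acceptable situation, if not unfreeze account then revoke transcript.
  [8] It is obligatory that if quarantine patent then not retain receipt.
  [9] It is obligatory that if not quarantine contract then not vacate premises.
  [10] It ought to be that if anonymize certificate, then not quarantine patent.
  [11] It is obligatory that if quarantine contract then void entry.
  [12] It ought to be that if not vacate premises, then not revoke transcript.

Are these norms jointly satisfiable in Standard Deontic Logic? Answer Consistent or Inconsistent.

Inconsistent

Premises 1 and 7 cover both cases: O(unfreeze_account → revoke_transcript) and O(¬unfreeze_account → revoke_transcript). Since unfreeze_account ∨ ¬unfreeze_account is a tautology, O(revoke_transcript) follows.
The contrapositive of premise 12 (O(¬vacate_premises → ¬revoke_transcript)) is O(revoke_transcript → vacate_premises), and O(revoke_transcript) is already established, so O(vacate_premises).
The contrapositive of premise 9 (O(¬quarantine_contract → ¬vacate_premises)) is O(vacate_premises → quarantine_contract), and O(vacate_premises) is already established, so O(quarantine_contract).
From O(quarantine_contract) and premise 11, O(quarantine_contract → void_entry), we obtain O(void_entry).
Premise 6 is O(¬issue_warning → ¬void_entry); contrapositively O(void_entry → issue_warning). Since O(void_entry) holds, K gives O(issue_warning).
Premise 4 is O(issue_warning → retain_receipt); since O(issue_warning), deontic closure gives O(retain_receipt).
Premise 8 is O(quarantine_patent → ¬retain_receipt); contrapositively O(retain_receipt → ¬quarantine_patent). Since O(retain_receipt) holds, K gives O(¬quarantine_patent).
However, premise 5 gives O(quarantine_patent).
We now have both O(¬quarantine_patent) and O(quarantine_patent) — quarantine_patent is simultaneously obligatory and forbidden, violating the D-axiom.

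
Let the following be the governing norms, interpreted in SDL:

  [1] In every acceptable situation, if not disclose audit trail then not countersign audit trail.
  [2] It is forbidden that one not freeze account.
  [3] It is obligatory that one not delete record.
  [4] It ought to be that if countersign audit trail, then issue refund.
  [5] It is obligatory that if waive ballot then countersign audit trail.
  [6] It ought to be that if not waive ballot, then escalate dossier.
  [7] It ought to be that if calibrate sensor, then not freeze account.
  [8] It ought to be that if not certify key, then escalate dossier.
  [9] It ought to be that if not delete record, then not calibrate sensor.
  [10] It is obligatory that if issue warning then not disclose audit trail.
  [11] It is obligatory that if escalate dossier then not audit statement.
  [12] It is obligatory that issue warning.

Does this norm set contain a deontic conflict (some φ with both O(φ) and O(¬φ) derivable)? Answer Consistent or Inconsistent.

Premise 7 is O(calibrate_sensor → ¬freeze_account), but O(calibrate_sensor) is not derivable from the premises, so it does not yield O(¬freeze_account).
So O(¬freeze_account) is not derivable, and the apparent clash with O(freeze_account) does not arise.
A world satisfying every obligation exists (e.g. audit_statement=false, calibrate_sensor=false, certify_key=false, countersign_audit_trail=false, delete_record=false, disclose_audit_trail=false, escalate_dossier=true, freeze_account=true, issue_refund=false, issue_warning=true, waive_ballot=false); no atom is both obligatory and forbidden, so the set is consistent.

Consistent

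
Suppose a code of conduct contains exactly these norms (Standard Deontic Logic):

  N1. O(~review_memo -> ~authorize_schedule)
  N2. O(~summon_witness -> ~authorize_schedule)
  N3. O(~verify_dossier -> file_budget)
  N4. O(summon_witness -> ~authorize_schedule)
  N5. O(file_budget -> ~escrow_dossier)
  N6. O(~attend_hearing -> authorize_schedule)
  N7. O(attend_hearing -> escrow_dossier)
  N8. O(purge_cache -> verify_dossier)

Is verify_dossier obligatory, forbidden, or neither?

Obligatory

Premises 4 and 2 cover both cases: O(summon_witness -> ~authorize_schedule) and O(~summon_witness -> ~authorize_schedule). Since summon_witness ∨ ~summon_witness is a tautology, O(~authorize_schedule) follows.
Premise 6, O(~attend_hearing -> authorize_schedule), contraposes to O(~authorize_schedule -> attend_hearing); with O(~authorize_schedule) we get O(attend_hearing).
Premise 7 is O(attend_hearing -> escrow_dossier); since O(attend_hearing), deontic closure gives O(escrow_dossier).
The contrapositive of premise 5 (O(file_budget -> ~escrow_dossier)) is O(escrow_dossier -> ~file_budget), and O(escrow_dossier) is already established, so O(~file_budget).
Premise 3, O(~verify_dossier -> file_budget), contraposes to O(~file_budget -> verify_dossier); with O(~file_budget) we get O(verify_dossier).
Premises 1, 8 do not contribute to this derivation.
Hence verify_dossier is obligatory.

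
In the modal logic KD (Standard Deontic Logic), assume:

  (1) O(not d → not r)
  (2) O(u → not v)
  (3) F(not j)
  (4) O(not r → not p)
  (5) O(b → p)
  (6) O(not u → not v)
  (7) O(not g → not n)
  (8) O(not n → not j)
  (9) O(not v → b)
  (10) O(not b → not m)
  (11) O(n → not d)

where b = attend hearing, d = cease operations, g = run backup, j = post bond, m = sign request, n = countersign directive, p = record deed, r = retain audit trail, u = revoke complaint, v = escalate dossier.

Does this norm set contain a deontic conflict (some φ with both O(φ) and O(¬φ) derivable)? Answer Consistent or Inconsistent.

By case analysis on u: premise 2 gives O(u → not v) and premise 6 gives O(not u → not v), so O(not v) either way.
With premise 9, O(not v → b), the K-axiom yields O(b).
With premise 5, O(b → p), the K-axiom yields O(p).
Premise 4 is O(not r → not p); contrapositively O(p → r). Since O(p) holds, K gives O(r).
The contrapositive of premise 1 (O(not d → not r)) is O(r → d), and O(r) is already established, so O(d).
Premise 11, O(n → not d), contraposes to O(d → not n); with O(d) we get O(not n).
Premise 8 is O(not n → not j); since O(not n), deontic closure gives O(not j).
However, F(not j) at premise 3 amounts to O(j).
We now have both O(not j) and O(j) — j is simultaneously obligatory and forbidden, violating the D-axiom.

Inconsistent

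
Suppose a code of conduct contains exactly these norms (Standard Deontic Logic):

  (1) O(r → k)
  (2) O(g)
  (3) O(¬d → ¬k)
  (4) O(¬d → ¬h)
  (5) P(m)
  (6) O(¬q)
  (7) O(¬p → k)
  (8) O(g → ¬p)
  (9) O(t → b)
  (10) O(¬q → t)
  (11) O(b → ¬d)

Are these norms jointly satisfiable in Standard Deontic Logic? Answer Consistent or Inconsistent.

Inconsistent

Premise 2 states O(g) outright.
Applying K to premise 8 (O(g → ¬p)) and O(g) yields O(¬p).
With premise 7, O(¬p → k), the K-axiom yields O(k).
The contrapositive of premise 3 (O(¬d → ¬k)) is O(k → d), and O(k) is already established, so O(d).
The contrapositive of premise 11 (O(b → ¬d)) is O(d → ¬b), and O(d) is already established, so O(¬b).
Premise 9, O(t → b), contraposes to O(¬b → ¬t); with O(¬b) we get O(¬t).
The contrapositive of premise 10 (O(¬q → t)) is O(¬t → q), and O(¬t) is already established, so O(q).
Yet premise 6 states O(¬q).
We now have both O(q) and O(¬q) — q is simultaneously obligatory and forbidden, violating the D-axiom.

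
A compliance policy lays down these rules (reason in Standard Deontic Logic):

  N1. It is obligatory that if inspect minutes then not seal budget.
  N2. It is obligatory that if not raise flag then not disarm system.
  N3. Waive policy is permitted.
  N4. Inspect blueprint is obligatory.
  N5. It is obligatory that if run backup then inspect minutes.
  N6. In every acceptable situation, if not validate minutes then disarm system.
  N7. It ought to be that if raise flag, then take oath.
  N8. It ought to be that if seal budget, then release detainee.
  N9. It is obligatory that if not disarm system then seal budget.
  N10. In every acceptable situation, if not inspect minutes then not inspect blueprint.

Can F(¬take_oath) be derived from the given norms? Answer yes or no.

Premise 4 states O(inspect_blueprint) outright.
Premise 10 is O(¬inspect_minutes → ¬inspect_blueprint); contrapositively O(inspect_blueprint → inspect_minutes). Since O(inspect_blueprint) holds, K gives O(inspect_minutes).
From O(inspect_minutes) and premise 1, O(inspect_minutes → ¬seal_budget), we obtain O(¬seal_budget).
Premise 9, O(¬disarm_system → seal_budget), contraposes to O(¬seal_budget → disarm_system); with O(¬seal_budget) we get O(disarm_system).
Premise 2, O(¬raise_flag → ¬disarm_system), contraposes to O(disarm_system → raise_flag); with O(disarm_system) we get O(raise_flag).
From O(raise_flag) and premise 7, O(raise_flag → take_oath), we obtain O(take_oath).
Premises 3, 5, 6, 8 do not contribute to this derivation.
So O(take_oath) holds, i.e. F(¬take_oath). The claim follows.

Yes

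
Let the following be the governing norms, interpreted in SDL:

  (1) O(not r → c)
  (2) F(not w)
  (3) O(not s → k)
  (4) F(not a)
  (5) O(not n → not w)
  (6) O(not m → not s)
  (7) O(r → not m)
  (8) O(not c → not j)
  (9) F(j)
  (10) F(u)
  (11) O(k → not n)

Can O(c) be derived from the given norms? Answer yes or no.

Yes

Premise 2, F(not w), is equivalent to O(w).
Premise 5 is O(not n → not w); contrapositively O(w → n). Since O(w) holds, K gives O(n).
Premise 11, O(k → not n), contraposes to O(n → not k); with O(n) we get O(not k).
Premise 3, O(not s → k), contraposes to O(not k → s); with O(not k) we get O(s).
Premise 6, O(not m → not s), contraposes to O(s → m); with O(s) we get O(m).
Premise 7, O(r → not m), contraposes to O(m → not r); with O(m) we get O(not r).
From O(not r) and premise 1, O(not r → c), we obtain O(c).
Premises 4, 8, 9, 10 do not contribute to this derivation.
So O(c) follows.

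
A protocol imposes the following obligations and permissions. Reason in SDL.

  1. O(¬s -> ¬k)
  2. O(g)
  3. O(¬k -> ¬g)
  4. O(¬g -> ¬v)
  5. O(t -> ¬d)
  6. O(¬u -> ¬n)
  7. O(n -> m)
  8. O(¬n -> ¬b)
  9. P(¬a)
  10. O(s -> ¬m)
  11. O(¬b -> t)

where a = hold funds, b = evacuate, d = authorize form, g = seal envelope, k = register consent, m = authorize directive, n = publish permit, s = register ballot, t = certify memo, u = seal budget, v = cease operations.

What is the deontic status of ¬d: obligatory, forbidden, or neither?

Obligatory

From premise 2 we have O(g).
Premise 3 is O(¬k -> ¬g); contrapositively O(g -> k). Since O(g) holds, K gives O(k).
The contrapositive of premise 1 (O(¬s -> ¬k)) is O(k -> s), and O(k) is already established, so O(s).
Applying K to premise 10 (O(s -> ¬m)) and O(s) yields O(¬m).
The contrapositive of premise 7 (O(n -> m)) is O(¬m -> ¬n), and O(¬m) is already established, so O(¬n).
Premise 8 is O(¬n -> ¬b); since O(¬n), deontic closure gives O(¬b).
With premise 11, O(¬b -> t), the K-axiom yields O(t).
From O(t) and premise 5, O(t -> ¬d), we obtain O(¬d).
Premises 4, 6, 9 do not contribute to this derivation.
Hence ¬d is obligatory.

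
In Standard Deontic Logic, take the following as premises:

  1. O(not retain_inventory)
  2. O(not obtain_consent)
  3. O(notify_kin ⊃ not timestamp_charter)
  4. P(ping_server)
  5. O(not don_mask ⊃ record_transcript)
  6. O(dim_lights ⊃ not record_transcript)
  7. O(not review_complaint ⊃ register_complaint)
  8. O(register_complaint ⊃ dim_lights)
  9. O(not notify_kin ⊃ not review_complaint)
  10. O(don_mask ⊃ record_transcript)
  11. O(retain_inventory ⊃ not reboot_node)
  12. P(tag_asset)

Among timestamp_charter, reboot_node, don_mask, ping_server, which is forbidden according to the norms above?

By case analysis on not don_mask: premise 5 gives O(not don_mask ⊃ record_transcript) and premise 10 gives O(don_mask ⊃ record_transcript), so O(record_transcript) either way.
The contrapositive of premise 6 (O(dim_lights ⊃ not record_transcript)) is O(record_transcript ⊃ not dim_lights), and O(record_transcript) is already established, so O(not dim_lights).
Premise 8, O(register_complaint ⊃ dim_lights), contraposes to O(not dim_lights ⊃ not register_complaint); with O(not dim_lights) we get O(not register_complaint).
The contrapositive of premise 7 (O(not review_complaint ⊃ register_complaint)) is O(not register_complaint ⊃ review_complaint), and O(not register_complaint) is already established, so O(review_complaint).
The contrapositive of premise 9 (O(not notify_kin ⊃ not review_complaint)) is O(review_complaint ⊃ notify_kin), and O(review_complaint) is already established, so O(notify_kin).
From O(notify_kin) and premise 3, O(notify_kin ⊃ not timestamp_charter), we obtain O(not timestamp_charter).
So O(not timestamp_charter) holds, i.e. timestamp_charter is forbidden. None of the other listed options is forbidden under the premises.

timestamp_charter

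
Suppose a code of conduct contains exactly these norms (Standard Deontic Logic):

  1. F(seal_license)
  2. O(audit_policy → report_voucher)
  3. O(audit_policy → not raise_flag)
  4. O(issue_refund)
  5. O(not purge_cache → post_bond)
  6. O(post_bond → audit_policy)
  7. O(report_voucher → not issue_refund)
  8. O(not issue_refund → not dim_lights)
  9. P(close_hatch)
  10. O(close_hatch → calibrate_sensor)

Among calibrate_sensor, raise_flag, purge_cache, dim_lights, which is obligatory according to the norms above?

purge_cache

From premise 4 we have O(issue_refund).
Premise 7, O(report_voucher → not issue_refund), contraposes to O(issue_refund → not report_voucher); with O(issue_refund) we get O(not report_voucher).
Premise 2, O(audit_policy → report_voucher), contraposes to O(not report_voucher → not audit_policy); with O(not report_voucher) we get O(not audit_policy).
Premise 6 is O(post_bond → audit_policy); contrapositively O(not audit_policy → not post_bond). Since O(not audit_policy) holds, K gives O(not post_bond).
Premise 5 is O(not purge_cache → post_bond); contrapositively O(not post_bond → purge_cache). Since O(not post_bond) holds, K gives O(purge_cache).
So O(purge_cache) holds — purge_cache is obligatory. None of the other listed options is made obligatory by any chain of premises.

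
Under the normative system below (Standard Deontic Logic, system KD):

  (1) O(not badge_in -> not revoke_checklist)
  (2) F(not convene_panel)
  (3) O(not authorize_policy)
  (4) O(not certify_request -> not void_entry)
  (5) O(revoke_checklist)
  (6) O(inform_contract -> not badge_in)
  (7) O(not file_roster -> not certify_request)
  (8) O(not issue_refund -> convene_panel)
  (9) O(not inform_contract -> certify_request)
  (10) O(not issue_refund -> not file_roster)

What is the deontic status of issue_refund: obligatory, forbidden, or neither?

Premise 5 states O(revoke_checklist) outright.
The contrapositive of premise 1 (O(not badge_in -> not revoke_checklist)) is O(revoke_checklist -> badge_in), and O(revoke_checklist) is already established, so O(badge_in).
Premise 6 is O(inform_contract -> not badge_in); contrapositively O(badge_in -> not inform_contract). Since O(badge_in) holds, K gives O(not inform_contract).
From O(not inform_contract) and premise 9, O(not inform_contract -> certify_request), we obtain O(certify_request).
The contrapositive of premise 7 (O(not file_roster -> not certify_request)) is O(certify_request -> file_roster), and O(certify_request) is already established, so O(file_roster).
The contrapositive of premise 10 (O(not issue_refund -> not file_roster)) is O(file_roster -> issue_refund), and O(file_roster) is already established, so O(issue_refund).
Premises 2, 3, 4, 8 do not contribute to this derivation.
Hence issue_refund is obligatory.

Obligatory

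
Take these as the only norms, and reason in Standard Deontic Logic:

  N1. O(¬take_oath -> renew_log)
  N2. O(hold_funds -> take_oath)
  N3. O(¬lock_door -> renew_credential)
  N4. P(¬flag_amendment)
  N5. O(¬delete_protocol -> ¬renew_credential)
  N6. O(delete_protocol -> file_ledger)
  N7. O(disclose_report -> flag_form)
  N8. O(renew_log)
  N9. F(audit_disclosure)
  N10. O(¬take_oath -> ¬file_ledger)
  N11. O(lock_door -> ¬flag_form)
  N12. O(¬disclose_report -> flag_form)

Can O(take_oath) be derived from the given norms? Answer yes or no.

Yes

Premises 12 and 7 cover both cases: O(¬disclose_report -> flag_form) and O(disclose_report -> flag_form). Since ¬disclose_report ∨ disclose_report is a tautology, O(flag_form) follows.
Premise 11, O(lock_door -> ¬flag_form), contraposes to O(flag_form -> ¬lock_door); with O(flag_form) we get O(¬lock_door).
Applying K to premise 3 (O(¬lock_door -> renew_credential)) and O(¬lock_door) yields O(renew_credential).
Premise 5, O(¬delete_protocol -> ¬renew_credential), contraposes to O(renew_credential -> delete_protocol); with O(renew_credential) we get O(delete_protocol).
With premise 6, O(delete_protocol -> file_ledger), the K-axiom yields O(file_ledger).
Premise 10 is O(¬take_oath -> ¬file_ledger); contrapositively O(file_ledger -> take_oath). Since O(file_ledger) holds, K gives O(take_oath).
Premises 1, 2, 4, 8, 9 do not contribute to this derivation.
So O(take_oath) follows.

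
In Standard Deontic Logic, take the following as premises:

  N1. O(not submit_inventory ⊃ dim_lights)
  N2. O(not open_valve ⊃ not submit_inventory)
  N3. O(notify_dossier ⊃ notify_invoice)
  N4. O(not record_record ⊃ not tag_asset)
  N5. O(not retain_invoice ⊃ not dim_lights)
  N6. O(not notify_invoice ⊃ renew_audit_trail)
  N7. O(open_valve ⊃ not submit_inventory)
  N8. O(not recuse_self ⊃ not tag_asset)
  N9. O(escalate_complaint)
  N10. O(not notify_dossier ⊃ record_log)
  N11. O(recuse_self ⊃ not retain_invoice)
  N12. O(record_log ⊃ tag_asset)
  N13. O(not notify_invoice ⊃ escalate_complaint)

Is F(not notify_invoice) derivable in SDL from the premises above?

By case analysis on not open_valve: premise 2 gives O(not open_valve ⊃ not submit_inventory) and premise 7 gives O(open_valve ⊃ not submit_inventory), so O(not submit_inventory) either way.
With premise 1, O(not submit_inventory ⊃ dim_lights), the K-axiom yields O(dim_lights).
Premise 5 is O(not retain_invoice ⊃ not dim_lights); contrapositively O(dim_lights ⊃ retain_invoice). Since O(dim_lights) holds, K gives O(retain_invoice).
Premise 11, O(recuse_self ⊃ not retain_invoice), contraposes to O(retain_invoice ⊃ not recuse_self); with O(retain_invoice) we get O(not recuse_self).
Premise 8 is O(not recuse_self ⊃ not tag_asset); since O(not recuse_self), deontic closure gives O(not tag_asset).
Premise 12 is O(record_log ⊃ tag_asset); contrapositively O(not tag_asset ⊃ not record_log). Since O(not tag_asset) holds, K gives O(not record_log).
Premise 10, O(not notify_dossier ⊃ record_log), contraposes to O(not record_log ⊃ notify_dossier); with O(not record_log) we get O(notify_dossier).
With premise 3, O(notify_dossier ⊃ notify_invoice), the K-axiom yields O(notify_invoice).
Premises 4, 6, 9, 13 do not contribute to this derivation.
So O(notify_invoice) holds, i.e. F(not notify_invoice). The claim follows.

Yes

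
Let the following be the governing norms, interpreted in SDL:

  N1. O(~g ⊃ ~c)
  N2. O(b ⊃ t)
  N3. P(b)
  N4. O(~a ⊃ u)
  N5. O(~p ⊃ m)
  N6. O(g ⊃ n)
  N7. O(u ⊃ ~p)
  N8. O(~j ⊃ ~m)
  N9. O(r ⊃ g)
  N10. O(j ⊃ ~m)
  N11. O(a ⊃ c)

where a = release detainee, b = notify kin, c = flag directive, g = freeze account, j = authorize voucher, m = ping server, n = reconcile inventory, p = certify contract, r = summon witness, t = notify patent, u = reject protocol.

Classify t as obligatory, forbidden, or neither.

Neither

Premise 2 is O(b ⊃ t), but O(b) is not derivable from the premises (the permission P(b) asserts only ~O(~b), not O(b)), so it does not yield O(t).
No premise or chain of K-axiom applications forces O(t), and none forces O(~t). So t is neither obligatory nor forbidden under these norms.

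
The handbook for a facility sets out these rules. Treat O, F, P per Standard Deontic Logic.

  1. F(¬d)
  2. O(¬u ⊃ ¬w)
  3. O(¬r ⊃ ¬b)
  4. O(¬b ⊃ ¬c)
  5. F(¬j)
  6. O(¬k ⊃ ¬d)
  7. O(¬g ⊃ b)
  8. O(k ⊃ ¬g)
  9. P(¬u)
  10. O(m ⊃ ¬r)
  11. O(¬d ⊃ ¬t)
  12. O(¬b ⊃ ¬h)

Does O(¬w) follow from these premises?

No

Premise 2 is O(¬u ⊃ ¬w), but O(¬u) is not derivable from the premises (the permission P(¬u) asserts only ¬O(u), not O(¬u)), so it does not yield O(¬w).
No other premise forces O(¬w). An ideal world satisfying every premise can still have ¬w false, so O(¬w) is not derivable.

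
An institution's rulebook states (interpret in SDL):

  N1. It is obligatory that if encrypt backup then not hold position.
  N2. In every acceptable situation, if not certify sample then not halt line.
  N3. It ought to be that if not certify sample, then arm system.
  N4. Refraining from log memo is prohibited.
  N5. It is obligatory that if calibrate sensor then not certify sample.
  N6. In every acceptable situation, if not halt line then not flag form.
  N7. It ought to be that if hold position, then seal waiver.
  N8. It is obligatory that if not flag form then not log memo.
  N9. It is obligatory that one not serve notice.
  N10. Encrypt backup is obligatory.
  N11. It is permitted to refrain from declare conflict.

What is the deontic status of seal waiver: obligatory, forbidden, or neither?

Premise 7 is O(hold_position → seal_waiver), but O(hold_position) is not derivable from the premises, so it does not yield O(seal_waiver).
No premise or chain of K-axiom applications forces O(seal_waiver), and none forces O(¬seal_waiver). So seal_waiver is neither obligatory nor forbidden under these norms.

Neither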